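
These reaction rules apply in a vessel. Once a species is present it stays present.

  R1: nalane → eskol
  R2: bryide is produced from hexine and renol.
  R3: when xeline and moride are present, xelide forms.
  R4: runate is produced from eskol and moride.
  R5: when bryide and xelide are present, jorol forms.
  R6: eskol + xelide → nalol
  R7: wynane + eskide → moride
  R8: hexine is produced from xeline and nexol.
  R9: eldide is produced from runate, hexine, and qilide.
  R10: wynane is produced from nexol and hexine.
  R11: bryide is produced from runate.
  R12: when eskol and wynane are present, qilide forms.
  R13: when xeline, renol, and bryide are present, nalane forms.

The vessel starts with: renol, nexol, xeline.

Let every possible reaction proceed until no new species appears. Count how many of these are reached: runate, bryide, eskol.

2

xeline and nexol present → hexine forms (R8).
hexine and renol present → bryide forms (R2).
xeline, renol, and bryide present → nalane forms (R13).
nalane present → eskol forms (R1).
runate would need eskol and moride (R4), but moride never forms.
bryide: reached.
eskol: reached.
Reached: bryide and eskol — 2 of the 3.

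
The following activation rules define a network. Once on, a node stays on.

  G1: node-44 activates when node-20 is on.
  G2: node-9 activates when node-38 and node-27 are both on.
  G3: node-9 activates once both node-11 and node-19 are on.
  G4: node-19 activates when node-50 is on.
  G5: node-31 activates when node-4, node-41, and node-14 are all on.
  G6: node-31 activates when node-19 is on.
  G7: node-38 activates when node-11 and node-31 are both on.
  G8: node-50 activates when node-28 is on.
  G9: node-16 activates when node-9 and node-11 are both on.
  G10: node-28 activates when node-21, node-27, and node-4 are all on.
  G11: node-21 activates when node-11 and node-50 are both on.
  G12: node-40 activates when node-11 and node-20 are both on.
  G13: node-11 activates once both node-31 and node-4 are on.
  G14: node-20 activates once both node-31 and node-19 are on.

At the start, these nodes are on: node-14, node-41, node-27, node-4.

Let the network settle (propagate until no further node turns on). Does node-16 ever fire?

Yes

node-4, node-41, and node-14 are on, so node-31 activates (G5).
G13: node-31 and node-4 on → node-11 on.
node-11 and node-31 are on, so node-38 activates (G7).
node-38 and node-27 are on, so node-9 activates (G2).
G9: node-9 and node-11 on → node-16 on.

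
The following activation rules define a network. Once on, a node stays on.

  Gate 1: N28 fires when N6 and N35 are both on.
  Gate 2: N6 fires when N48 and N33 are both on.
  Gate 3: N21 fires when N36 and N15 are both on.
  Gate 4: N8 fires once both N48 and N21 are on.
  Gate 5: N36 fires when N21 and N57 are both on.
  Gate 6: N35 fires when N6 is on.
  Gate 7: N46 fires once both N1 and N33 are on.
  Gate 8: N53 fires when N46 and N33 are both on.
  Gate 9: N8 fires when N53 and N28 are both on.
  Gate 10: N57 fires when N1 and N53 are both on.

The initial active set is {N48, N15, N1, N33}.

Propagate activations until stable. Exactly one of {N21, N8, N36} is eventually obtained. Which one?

N8

Gate 7: N1 and N33 on → N46 on.
Gate 2: N48 and N33 on → N6 on.
N46 and N33 are on, so N53 fires (Gate 8).
Gate 6: N6 on → N35 on.
Gate 1: N6 and N35 on → N28 on.
N53 and N28 are on, so N8 fires (Gate 9).
N21 would need N36 and N15 (Gate 3), but N36 never turns on. N36 would need N21 and N57 (Gate 5), but N21 never turns on.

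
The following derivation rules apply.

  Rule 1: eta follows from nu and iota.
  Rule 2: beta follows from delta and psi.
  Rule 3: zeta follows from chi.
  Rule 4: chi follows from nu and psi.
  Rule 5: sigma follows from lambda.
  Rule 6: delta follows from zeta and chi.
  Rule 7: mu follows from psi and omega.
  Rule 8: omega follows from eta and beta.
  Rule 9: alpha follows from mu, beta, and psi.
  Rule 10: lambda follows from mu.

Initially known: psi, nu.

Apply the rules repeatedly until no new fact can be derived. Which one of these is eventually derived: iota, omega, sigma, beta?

beta

From nu and psi, Rule 4 gives chi.
From chi, Rule 3 gives zeta.
zeta and chi hold, so delta follows (Rule 6).
delta and psi hold, so beta follows (Rule 2).
omega would need eta and beta (Rule 8), but eta is never established. No rule produces iota, and it is not given. sigma would need lambda (Rule 5), but lambda is never established.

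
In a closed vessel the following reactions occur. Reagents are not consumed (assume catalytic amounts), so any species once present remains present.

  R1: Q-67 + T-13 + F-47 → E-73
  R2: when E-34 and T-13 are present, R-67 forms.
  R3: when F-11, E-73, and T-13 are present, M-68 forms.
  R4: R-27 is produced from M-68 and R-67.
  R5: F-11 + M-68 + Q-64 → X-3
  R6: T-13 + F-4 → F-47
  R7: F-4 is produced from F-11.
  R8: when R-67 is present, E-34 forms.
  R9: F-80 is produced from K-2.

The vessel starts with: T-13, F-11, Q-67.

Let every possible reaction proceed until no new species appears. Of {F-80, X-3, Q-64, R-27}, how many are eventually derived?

F-80 would need K-2 (R9), but K-2 never forms.
X-3 would need F-11, M-68, and Q-64 (R5), but Q-64 never forms.
No rule produces Q-64, and it is not given.
R-27 would need M-68 and R-67 (R4), but R-67 never forms.
None of the 4 are reached.

0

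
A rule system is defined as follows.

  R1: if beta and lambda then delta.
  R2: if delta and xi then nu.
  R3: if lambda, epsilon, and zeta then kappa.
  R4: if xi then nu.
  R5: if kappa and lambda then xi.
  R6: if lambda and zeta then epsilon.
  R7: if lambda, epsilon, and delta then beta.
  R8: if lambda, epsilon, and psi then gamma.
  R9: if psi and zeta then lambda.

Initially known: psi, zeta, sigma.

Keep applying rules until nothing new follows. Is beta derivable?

beta would need lambda, epsilon, and delta (R7), but delta is never established.

No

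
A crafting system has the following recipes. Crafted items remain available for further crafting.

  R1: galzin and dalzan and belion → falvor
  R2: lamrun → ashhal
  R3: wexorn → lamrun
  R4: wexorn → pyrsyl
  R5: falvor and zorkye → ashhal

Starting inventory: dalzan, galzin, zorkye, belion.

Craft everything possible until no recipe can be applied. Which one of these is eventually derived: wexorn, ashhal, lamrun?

galzin and dalzan and belion → falvor (R1).
Using R5, falvor and zorkye make ashhal.
No rule produces wexorn, and it is not given. lamrun would need wexorn (R3), but wexorn is never obtained.

ashhal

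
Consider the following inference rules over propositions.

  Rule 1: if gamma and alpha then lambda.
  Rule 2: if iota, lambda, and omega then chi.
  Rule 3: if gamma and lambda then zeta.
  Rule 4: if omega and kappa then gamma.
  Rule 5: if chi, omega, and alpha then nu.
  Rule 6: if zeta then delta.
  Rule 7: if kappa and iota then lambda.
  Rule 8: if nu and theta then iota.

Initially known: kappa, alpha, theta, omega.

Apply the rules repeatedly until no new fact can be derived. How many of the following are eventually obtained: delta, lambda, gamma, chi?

From omega and kappa, Rule 4 gives gamma.
gamma and alpha hold, so lambda follows (Rule 1).
From gamma and lambda, Rule 3 gives zeta.
zeta holds, so delta follows (Rule 6).
delta: reached.
lambda: reached.
gamma: reached.
chi would need iota, lambda, and omega (Rule 2), but iota is never established.
Reached: delta, lambda, and gamma — 3 of the 4.

3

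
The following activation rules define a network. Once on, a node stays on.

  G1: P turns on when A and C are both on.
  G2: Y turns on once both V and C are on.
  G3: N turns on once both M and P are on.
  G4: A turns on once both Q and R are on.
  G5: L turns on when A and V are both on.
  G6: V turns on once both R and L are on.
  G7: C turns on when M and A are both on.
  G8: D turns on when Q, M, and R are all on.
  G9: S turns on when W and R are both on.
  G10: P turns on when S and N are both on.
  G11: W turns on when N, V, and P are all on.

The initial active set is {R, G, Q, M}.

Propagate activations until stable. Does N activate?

Yes

Q and R are on, so A turns on (G4).
G7: M and A on → C on.
G1: A and C on → P on.
G3: M and P on → N on.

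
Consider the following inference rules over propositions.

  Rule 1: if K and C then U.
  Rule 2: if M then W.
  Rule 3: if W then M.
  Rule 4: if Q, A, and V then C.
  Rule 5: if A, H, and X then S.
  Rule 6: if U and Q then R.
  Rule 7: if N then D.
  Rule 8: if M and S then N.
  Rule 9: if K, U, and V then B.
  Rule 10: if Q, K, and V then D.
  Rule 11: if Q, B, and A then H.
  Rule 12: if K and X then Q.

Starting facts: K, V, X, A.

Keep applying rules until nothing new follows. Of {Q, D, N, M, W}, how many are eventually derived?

2

K and X hold, so Q follows (Rule 12).
Q, K, and V hold, so D follows (Rule 10).
Q: reached.
D: reached.
N would need M and S (Rule 8), but M is never established.
M would need W (Rule 3), but W is never established.
W would need M (Rule 2), but M is never established.
Reached: Q and D — 2 of the 5.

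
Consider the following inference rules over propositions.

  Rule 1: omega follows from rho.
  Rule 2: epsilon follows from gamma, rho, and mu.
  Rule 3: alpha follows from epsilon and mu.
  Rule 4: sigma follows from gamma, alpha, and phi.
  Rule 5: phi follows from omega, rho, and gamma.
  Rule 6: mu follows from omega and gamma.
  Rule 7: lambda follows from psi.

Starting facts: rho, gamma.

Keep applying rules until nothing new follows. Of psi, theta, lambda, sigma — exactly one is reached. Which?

From rho, Rule 1 gives omega.
From omega, rho, and gamma, Rule 5 gives phi.
omega and gamma hold, so mu follows (Rule 6).
From gamma, rho, and mu, Rule 2 gives epsilon.
epsilon and mu hold, so alpha follows (Rule 3).
gamma, alpha, and phi hold, so sigma follows (Rule 4).
No rule produces psi, and it is not given. No rule produces theta, and it is not given. lambda would need psi (Rule 7), but psi is never established.

sigma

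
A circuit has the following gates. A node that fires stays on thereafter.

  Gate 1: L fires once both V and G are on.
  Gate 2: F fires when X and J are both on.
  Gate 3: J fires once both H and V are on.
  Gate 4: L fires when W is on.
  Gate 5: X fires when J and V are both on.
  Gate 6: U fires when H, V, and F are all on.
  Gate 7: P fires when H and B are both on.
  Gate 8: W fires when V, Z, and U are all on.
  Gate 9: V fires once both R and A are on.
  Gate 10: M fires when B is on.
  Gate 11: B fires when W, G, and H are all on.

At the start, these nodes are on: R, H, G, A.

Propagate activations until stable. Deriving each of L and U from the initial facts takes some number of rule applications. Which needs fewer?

L: R and A are on, so V fires (Gate 9). Gate 1: V and G on → L on. [2 rule applications]
U: Gate 9: R and A on → V on. H and V are on, so J fires (Gate 3). Gate 5: J and V on → X on. Gate 2: X and J on → F on. Gate 6: H, V, and F on → U on. [5 rule applications]
L needs fewer.

L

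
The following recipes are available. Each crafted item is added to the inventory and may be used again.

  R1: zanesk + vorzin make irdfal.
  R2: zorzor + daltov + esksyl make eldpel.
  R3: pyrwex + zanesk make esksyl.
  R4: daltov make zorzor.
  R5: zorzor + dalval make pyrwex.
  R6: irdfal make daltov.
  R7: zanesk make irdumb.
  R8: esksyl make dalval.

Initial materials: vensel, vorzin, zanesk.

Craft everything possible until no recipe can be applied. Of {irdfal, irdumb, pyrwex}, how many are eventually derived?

Using R1, zanesk and vorzin make irdfal.
Using R7, zanesk makes irdumb.
irdfal: reached.
irdumb: reached.
pyrwex would need zorzor and dalval (R5), but dalval is never obtained.
Reached: irdfal and irdumb — 2 of the 3.

2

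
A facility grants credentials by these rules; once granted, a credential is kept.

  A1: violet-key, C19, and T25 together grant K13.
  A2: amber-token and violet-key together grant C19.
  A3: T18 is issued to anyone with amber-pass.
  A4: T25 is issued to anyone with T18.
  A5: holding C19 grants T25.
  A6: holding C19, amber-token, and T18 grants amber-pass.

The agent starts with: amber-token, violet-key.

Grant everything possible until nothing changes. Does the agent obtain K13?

Holding amber-token and violet-key grants C19 (A2).
Holding C19 grants T25 (A5).
Holding violet-key, C19, and T25 grants K13 (A1).

Yes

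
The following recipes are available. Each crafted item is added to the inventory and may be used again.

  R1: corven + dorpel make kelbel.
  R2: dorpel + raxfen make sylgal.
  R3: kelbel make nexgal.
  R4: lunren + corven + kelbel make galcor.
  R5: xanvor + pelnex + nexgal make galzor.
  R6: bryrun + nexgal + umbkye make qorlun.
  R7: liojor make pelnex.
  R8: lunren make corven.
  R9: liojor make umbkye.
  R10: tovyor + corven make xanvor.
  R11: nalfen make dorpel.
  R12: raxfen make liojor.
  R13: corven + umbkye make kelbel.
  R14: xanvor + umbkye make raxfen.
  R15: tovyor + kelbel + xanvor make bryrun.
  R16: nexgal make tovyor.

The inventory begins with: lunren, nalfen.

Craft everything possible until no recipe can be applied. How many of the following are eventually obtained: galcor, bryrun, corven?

nalfen → dorpel (R11).
lunren → corven (R8).
Using R1, corven and dorpel make kelbel.
Using R4, lunren, corven, and kelbel make galcor.
kelbel → nexgal (R3).
nexgal → tovyor (R16).
Using R10, tovyor and corven make xanvor.
tovyor + kelbel + xanvor → bryrun (R15).
galcor: reached.
bryrun: reached.
corven: reached.
All 3 are reached.

3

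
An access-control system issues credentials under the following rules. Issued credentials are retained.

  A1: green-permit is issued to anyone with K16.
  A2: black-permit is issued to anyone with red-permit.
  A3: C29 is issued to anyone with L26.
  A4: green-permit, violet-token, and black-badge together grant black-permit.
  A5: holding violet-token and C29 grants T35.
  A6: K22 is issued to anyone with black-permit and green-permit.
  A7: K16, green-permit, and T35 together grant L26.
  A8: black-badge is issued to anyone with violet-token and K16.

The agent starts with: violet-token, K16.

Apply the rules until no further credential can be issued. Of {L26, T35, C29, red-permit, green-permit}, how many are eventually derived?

Holding K16 grants green-permit (A1).
L26 would need K16, green-permit, and T35 (A7), but T35 is never granted.
T35 would need violet-token and C29 (A5), but C29 is never granted.
C29 would need L26 (A3), but L26 is never granted.
No rule produces red-permit, and it is not given.
green-permit: reached.
Reached: green-permit — 1 of the 5.

1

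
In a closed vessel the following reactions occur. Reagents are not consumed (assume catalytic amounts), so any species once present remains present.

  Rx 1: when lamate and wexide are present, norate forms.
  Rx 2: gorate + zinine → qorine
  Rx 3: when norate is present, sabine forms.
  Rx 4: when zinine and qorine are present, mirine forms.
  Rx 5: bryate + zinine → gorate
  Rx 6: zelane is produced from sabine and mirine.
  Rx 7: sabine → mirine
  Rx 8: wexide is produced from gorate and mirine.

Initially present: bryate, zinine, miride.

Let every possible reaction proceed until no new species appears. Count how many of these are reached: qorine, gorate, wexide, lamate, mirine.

4

bryate and zinine present → gorate forms (Rx 5).
gorate and zinine present → qorine forms (Rx 2).
zinine and qorine present → mirine forms (Rx 4).
gorate and mirine present → wexide forms (Rx 8).
qorine: reached.
gorate: reached.
wexide: reached.
No rule produces lamate, and it is not given.
mirine: reached.
Reached: qorine, gorate, wexide, and mirine — 4 of the 5.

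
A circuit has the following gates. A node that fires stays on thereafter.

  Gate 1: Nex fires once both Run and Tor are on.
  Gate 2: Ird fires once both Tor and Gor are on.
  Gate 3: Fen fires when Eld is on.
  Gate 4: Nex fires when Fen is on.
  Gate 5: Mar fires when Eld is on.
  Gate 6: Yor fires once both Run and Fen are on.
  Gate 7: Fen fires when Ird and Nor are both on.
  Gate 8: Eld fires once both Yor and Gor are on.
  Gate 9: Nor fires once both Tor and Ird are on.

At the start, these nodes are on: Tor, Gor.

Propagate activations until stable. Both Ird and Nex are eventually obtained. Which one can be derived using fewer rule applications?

Ird: Tor and Gor are on, so Ird fires (Gate 2). [1 rule application]
Nex: Tor and Gor are on, so Ird fires (Gate 2). Tor and Ird are on, so Nor fires (Gate 9). Gate 7: Ird and Nor on → Fen on. Gate 4: Fen on → Nex on. [4 rule applications]
Ird needs fewer.

Ird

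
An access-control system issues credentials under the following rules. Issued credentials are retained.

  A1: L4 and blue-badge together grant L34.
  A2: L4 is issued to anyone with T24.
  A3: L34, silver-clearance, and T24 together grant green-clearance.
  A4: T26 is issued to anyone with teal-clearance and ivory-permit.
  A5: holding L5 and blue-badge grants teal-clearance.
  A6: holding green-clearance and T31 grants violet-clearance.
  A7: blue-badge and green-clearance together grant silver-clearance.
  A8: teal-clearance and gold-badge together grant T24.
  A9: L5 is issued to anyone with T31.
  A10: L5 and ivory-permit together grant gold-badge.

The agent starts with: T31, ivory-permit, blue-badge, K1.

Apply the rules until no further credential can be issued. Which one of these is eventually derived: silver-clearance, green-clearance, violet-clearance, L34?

Holding T31 grants L5 (A9).
Holding L5 and ivory-permit grants gold-badge (A10).
Holding L5 and blue-badge grants teal-clearance (A5).
Holding teal-clearance and gold-badge grants T24 (A8).
Holding T24 grants L4 (A2).
Holding L4 and blue-badge grants L34 (A1).
green-clearance would need L34, silver-clearance, and T24 (A3), but silver-clearance is never granted. violet-clearance would need green-clearance and T31 (A6), but green-clearance is never granted. silver-clearance would need blue-badge and green-clearance (A7), but green-clearance is never granted.

L34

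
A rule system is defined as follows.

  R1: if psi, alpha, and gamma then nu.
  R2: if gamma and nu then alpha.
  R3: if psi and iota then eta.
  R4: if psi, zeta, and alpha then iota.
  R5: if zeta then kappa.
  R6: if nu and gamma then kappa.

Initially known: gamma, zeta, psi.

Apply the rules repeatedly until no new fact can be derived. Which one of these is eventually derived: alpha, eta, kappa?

kappa

From zeta, R5 gives kappa.
eta would need psi and iota (R3), but iota is never established. alpha would need gamma and nu (R2), but nu is never established.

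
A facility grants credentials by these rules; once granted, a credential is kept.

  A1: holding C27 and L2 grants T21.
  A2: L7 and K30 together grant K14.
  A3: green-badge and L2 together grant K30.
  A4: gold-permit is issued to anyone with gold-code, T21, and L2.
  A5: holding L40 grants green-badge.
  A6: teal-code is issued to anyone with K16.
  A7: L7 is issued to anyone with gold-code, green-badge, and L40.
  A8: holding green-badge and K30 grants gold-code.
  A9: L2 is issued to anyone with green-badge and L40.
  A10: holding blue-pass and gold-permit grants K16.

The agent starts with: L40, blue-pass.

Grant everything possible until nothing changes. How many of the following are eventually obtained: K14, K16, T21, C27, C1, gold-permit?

Holding L40 grants green-badge (A5).
Holding green-badge and L40 grants L2 (A9).
Holding green-badge and L2 grants K30 (A3).
Holding green-badge and K30 grants gold-code (A8).
Holding gold-code, green-badge, and L40 grants L7 (A7).
Holding L7 and K30 grants K14 (A2).
K14: reached.
K16 would need blue-pass and gold-permit (A10), but gold-permit is never granted.
T21 would need C27 and L2 (A1), but C27 is never granted.
No rule produces C27, and it is not given.
No rule produces C1, and it is not given.
gold-permit would need gold-code, T21, and L2 (A4), but T21 is never granted.
Reached: K14 — 1 of the 6.

1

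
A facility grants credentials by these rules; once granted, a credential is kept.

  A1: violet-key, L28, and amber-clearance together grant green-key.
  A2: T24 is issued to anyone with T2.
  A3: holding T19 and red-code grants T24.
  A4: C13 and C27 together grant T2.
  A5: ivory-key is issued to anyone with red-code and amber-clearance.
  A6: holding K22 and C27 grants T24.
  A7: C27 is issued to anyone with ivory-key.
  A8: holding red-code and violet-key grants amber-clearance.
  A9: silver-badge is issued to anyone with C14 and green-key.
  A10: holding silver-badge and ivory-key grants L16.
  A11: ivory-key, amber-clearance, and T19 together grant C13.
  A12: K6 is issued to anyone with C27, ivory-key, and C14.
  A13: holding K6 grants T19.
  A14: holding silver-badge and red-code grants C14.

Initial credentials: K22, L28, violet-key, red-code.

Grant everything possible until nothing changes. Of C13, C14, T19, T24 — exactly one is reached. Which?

Holding red-code and violet-key grants amber-clearance (A8).
Holding red-code and amber-clearance grants ivory-key (A5).
Holding ivory-key grants C27 (A7).
Holding K22 and C27 grants T24 (A6).
C14 would need silver-badge and red-code (A14), but silver-badge is never granted. T19 would need K6 (A13), but K6 is never granted. C13 would need ivory-key, amber-clearance, and T19 (A11), but T19 is never granted.

T24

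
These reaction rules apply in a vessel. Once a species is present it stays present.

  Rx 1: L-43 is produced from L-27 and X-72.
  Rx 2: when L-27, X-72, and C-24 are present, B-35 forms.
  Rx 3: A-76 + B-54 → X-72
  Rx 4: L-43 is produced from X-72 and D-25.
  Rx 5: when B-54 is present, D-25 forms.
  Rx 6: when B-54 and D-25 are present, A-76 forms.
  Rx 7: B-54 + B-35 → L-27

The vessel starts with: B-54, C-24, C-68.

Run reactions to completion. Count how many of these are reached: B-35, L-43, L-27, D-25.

B-54 present → D-25 forms (Rx 5).
B-54 and D-25 present → A-76 forms (Rx 6).
A-76 and B-54 present → X-72 forms (Rx 3).
X-72 and D-25 present → L-43 forms (Rx 4).
B-35 would need L-27, X-72, and C-24 (Rx 2), but L-27 never forms.
L-43: reached.
L-27 would need B-54 and B-35 (Rx 7), but B-35 never forms.
D-25: reached.
Reached: L-43 and D-25 — 2 of the 4.

2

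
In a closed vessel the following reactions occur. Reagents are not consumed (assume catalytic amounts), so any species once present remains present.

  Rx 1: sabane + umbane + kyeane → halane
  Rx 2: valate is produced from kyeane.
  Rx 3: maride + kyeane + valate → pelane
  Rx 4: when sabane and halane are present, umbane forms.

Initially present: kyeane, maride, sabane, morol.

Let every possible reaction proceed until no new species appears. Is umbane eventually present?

umbane would need sabane and halane (Rx 4), but halane never forms.

No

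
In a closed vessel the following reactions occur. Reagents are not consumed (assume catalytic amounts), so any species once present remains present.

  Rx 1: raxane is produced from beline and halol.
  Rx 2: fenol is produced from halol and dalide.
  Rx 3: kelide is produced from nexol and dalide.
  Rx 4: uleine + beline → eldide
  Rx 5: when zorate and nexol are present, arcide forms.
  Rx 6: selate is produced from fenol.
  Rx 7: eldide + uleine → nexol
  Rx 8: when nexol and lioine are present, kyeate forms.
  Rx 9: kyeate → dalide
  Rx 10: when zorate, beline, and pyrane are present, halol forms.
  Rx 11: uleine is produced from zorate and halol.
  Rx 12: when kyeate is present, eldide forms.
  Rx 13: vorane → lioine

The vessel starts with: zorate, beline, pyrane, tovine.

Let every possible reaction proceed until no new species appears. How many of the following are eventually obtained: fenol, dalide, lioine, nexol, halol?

zorate, beline, and pyrane present → halol forms (Rx 10).
zorate and halol present → uleine forms (Rx 11).
uleine and beline present → eldide forms (Rx 4).
eldide and uleine present → nexol forms (Rx 7).
fenol would need halol and dalide (Rx 2), but dalide never forms.
dalide would need kyeate (Rx 9), but kyeate never forms.
lioine would need vorane (Rx 13), but vorane never forms.
nexol: reached.
halol: reached.
Reached: nexol and halol — 2 of the 5.

2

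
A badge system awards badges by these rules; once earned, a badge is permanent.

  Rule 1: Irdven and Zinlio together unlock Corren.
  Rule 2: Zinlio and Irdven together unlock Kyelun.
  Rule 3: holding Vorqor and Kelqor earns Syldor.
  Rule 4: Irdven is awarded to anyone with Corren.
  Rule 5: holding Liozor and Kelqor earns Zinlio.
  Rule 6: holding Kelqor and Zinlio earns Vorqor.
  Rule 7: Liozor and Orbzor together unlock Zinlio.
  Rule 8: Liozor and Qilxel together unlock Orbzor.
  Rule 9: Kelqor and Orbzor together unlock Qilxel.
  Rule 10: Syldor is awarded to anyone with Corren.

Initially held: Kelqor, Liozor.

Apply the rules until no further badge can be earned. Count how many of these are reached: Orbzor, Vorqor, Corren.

With Liozor and Kelqor, Zinlio is earned (Rule 5).
With Kelqor and Zinlio, Vorqor is earned (Rule 6).
Orbzor would need Liozor and Qilxel (Rule 8), but Qilxel is never earned.
Vorqor: reached.
Corren would need Irdven and Zinlio (Rule 1), but Irdven is never earned.
Reached: Vorqor — 1 of the 3.

1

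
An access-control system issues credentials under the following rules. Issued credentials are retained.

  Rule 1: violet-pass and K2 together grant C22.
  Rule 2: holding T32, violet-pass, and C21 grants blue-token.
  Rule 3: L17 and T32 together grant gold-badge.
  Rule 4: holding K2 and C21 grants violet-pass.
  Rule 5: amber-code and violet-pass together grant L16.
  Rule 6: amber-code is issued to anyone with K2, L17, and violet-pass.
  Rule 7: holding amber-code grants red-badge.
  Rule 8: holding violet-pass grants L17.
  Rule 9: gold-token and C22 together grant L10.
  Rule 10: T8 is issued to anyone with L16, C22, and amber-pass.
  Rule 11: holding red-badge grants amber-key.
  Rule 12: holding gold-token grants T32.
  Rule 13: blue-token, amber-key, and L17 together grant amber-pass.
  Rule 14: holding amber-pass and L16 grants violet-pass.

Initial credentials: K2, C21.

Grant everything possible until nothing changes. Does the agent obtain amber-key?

Holding K2 and C21 grants violet-pass (Rule 4).
Holding violet-pass grants L17 (Rule 8).
Holding K2, L17, and violet-pass grants amber-code (Rule 6).
Holding amber-code grants red-badge (Rule 7).
Holding red-badge grants amber-key (Rule 11).

Yes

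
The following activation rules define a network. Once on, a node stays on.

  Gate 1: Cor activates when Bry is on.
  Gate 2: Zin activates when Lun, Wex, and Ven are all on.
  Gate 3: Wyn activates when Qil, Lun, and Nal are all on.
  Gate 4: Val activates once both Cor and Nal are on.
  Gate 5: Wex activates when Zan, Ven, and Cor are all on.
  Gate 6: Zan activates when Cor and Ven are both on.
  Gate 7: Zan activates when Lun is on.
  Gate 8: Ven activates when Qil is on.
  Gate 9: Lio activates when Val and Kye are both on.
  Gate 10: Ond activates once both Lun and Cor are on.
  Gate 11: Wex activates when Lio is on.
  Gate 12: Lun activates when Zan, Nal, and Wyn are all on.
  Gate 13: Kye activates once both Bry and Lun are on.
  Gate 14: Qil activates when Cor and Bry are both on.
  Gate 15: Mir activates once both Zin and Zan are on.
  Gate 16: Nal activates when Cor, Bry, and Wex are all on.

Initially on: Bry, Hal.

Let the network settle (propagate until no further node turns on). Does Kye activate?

No

Kye would need Bry and Lun (Gate 13), but Lun never turns on.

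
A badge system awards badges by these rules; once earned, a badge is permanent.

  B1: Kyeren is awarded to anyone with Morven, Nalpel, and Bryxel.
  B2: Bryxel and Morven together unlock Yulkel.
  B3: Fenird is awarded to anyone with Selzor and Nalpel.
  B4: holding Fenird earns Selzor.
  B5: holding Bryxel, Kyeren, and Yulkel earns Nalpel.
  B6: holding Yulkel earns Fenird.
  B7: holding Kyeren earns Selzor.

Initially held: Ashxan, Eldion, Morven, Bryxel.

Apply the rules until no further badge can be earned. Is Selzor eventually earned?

With Bryxel and Morven, Yulkel is earned (B2).
With Yulkel, Fenird is earned (B6).
With Fenird, Selzor is earned (B4).

Yes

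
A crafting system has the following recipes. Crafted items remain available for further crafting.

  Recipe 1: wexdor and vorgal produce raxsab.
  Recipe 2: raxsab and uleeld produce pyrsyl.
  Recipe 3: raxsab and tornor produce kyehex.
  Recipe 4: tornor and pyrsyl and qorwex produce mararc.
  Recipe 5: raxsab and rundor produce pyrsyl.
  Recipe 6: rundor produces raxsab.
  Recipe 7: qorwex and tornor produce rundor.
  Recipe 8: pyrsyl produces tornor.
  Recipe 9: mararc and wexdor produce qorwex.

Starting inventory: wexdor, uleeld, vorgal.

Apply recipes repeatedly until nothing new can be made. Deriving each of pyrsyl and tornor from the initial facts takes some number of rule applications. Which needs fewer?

pyrsyl

pyrsyl: wexdor and vorgal → raxsab (Recipe 1). Using Recipe 2, raxsab and uleeld make pyrsyl. [2 rule applications]
tornor: Using Recipe 1, wexdor and vorgal make raxsab. raxsab and uleeld → pyrsyl (Recipe 2). Using Recipe 8, pyrsyl makes tornor. [3 rule applications]
pyrsyl needs fewer.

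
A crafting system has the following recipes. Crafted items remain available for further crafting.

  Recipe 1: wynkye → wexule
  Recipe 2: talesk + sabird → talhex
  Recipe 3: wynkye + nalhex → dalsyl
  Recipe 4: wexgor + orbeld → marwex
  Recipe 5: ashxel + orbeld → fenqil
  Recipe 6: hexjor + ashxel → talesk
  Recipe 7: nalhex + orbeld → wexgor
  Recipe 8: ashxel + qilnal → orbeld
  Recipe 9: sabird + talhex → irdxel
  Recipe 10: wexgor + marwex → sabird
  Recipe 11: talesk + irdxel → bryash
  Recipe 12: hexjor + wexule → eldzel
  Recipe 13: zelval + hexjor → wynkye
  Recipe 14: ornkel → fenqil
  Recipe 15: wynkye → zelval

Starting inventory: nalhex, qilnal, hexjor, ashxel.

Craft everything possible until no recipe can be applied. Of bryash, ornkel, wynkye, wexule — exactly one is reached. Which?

ashxel + qilnal → orbeld (Recipe 8).
Using Recipe 6, hexjor and ashxel make talesk.
Using Recipe 7, nalhex and orbeld make wexgor.
Using Recipe 4, wexgor and orbeld make marwex.
Using Recipe 10, wexgor and marwex make sabird.
Using Recipe 2, talesk and sabird make talhex.
Using Recipe 9, sabird and talhex make irdxel.
Using Recipe 11, talesk and irdxel make bryash.
No rule produces ornkel, and it is not given. wynkye would need zelval and hexjor (Recipe 13), but zelval is never obtained. wexule would need wynkye (Recipe 1), but wynkye is never obtained.

bryash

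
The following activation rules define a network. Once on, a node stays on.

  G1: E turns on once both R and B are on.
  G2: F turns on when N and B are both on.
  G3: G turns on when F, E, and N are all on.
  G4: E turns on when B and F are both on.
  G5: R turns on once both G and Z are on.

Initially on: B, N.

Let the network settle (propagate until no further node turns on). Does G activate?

Yes

G2: N and B on → F on.
B and F are on, so E turns on (G4).
F, E, and N are on, so G turns on (G3).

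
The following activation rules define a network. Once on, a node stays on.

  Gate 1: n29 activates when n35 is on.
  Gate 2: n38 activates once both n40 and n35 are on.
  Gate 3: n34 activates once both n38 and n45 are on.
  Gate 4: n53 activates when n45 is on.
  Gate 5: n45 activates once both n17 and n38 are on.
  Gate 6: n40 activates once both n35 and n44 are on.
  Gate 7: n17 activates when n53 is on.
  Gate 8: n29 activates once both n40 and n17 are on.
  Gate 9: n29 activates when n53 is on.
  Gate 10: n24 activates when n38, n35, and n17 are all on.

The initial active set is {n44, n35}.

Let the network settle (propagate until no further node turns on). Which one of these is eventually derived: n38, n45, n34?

n38

n35 and n44 are on, so n40 activates (Gate 6).
n40 and n35 are on, so n38 activates (Gate 2).
n34 would need n38 and n45 (Gate 3), but n45 never turns on. n45 would need n17 and n38 (Gate 5), but n17 never turns on.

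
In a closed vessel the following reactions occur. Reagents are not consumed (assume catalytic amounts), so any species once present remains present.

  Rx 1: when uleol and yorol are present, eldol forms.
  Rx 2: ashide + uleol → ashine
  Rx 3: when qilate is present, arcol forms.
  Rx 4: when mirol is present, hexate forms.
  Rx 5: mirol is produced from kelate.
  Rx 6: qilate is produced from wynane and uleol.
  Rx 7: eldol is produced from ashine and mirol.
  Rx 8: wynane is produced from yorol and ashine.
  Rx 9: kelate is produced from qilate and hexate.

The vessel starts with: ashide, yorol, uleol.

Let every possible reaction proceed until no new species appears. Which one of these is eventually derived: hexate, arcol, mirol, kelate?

ashide and uleol present → ashine forms (Rx 2).
yorol and ashine present → wynane forms (Rx 8).
wynane and uleol present → qilate forms (Rx 6).
qilate present → arcol forms (Rx 3).
hexate would need mirol (Rx 4), but mirol never forms. mirol would need kelate (Rx 5), but kelate never forms. kelate would need qilate and hexate (Rx 9), but hexate never forms.

arcol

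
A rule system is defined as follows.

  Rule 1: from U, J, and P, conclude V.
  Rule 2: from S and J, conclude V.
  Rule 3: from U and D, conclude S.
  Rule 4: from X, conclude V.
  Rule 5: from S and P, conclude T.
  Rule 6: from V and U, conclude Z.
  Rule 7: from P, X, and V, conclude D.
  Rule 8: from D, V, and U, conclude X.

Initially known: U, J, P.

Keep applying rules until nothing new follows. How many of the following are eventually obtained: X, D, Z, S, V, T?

U, J, and P hold, so V follows (Rule 1).
From V and U, Rule 6 gives Z.
X would need D, V, and U (Rule 8), but D is never established.
D would need P, X, and V (Rule 7), but X is never established.
Z: reached.
S would need U and D (Rule 3), but D is never established.
V: reached.
T would need S and P (Rule 5), but S is never established.
Reached: Z and V — 2 of the 6.

2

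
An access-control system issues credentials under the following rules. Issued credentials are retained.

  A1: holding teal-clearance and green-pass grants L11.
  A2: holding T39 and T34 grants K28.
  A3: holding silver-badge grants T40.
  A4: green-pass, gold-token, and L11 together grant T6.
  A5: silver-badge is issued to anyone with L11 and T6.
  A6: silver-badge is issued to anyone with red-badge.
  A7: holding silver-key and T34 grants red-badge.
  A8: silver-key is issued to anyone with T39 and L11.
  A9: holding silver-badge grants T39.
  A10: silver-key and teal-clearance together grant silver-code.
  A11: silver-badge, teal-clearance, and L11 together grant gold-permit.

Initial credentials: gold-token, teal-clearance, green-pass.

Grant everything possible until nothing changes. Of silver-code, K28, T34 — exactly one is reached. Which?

silver-code

Holding teal-clearance and green-pass grants L11 (A1).
Holding green-pass, gold-token, and L11 grants T6 (A4).
Holding L11 and T6 grants silver-badge (A5).
Holding silver-badge grants T39 (A9).
Holding T39 and L11 grants silver-key (A8).
Holding silver-key and teal-clearance grants silver-code (A10).
K28 would need T39 and T34 (A2), but T34 is never granted. No rule produces T34, and it is not given.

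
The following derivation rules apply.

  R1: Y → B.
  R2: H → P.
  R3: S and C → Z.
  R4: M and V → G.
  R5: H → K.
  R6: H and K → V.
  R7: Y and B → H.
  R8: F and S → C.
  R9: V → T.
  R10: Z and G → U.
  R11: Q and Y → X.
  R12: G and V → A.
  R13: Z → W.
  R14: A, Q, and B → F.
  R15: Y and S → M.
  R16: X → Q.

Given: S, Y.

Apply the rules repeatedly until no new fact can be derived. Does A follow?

Y and S hold, so M follows (R15).
From Y, R1 gives B.
Y and B hold, so H follows (R7).
From H, R5 gives K.
From H and K, R6 gives V.
From M and V, R4 gives G.
From G and V, R12 gives A.

Yes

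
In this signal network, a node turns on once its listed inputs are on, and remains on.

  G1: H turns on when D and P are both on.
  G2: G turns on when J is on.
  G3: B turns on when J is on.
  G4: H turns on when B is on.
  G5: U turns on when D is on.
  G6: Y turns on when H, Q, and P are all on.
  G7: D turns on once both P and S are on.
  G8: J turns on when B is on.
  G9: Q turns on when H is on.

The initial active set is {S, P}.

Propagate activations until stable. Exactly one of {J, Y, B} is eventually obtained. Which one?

P and S are on, so D turns on (G7).
G1: D and P on → H on.
G9: H on → Q on.
H, Q, and P are on, so Y turns on (G6).
J would need B (G8), but B never turns on. B would need J (G3), but J never turns on.

Y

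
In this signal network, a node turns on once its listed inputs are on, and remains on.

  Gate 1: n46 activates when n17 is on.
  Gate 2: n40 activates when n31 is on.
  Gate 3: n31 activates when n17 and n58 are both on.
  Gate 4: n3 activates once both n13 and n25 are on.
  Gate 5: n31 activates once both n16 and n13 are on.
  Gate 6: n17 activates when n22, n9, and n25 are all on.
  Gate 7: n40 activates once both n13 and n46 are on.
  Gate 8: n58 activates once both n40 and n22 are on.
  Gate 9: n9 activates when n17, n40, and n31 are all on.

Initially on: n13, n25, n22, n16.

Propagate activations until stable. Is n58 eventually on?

Yes

Gate 5: n16 and n13 on → n31 on.
n31 is on, so n40 activates (Gate 2).
n40 and n22 are on, so n58 activates (Gate 8).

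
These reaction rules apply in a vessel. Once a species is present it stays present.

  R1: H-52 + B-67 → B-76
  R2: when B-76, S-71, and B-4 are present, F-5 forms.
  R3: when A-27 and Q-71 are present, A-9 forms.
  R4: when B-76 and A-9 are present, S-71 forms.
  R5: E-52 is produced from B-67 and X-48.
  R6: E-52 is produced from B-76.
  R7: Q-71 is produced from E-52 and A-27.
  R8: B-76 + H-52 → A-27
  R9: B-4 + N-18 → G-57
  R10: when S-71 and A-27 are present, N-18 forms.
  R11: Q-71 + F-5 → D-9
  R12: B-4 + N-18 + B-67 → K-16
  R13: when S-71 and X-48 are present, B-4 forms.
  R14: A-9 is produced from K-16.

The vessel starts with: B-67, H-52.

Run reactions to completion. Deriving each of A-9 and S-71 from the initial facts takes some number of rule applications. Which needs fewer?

A-9

A-9: H-52 and B-67 present → B-76 forms (R1). B-76 present → E-52 forms (R6). B-76 and H-52 present → A-27 forms (R8). E-52 and A-27 present → Q-71 forms (R7). A-27 and Q-71 present → A-9 forms (R3). [5 rule applications]
S-71: H-52 and B-67 present → B-76 forms (R1). B-76 present → E-52 forms (R6). B-76 and H-52 present → A-27 forms (R8). E-52 and A-27 present → Q-71 forms (R7). A-27 and Q-71 present → A-9 forms (R3). B-76 and A-9 present → S-71 forms (R4). [6 rule applications]
A-9 needs fewer.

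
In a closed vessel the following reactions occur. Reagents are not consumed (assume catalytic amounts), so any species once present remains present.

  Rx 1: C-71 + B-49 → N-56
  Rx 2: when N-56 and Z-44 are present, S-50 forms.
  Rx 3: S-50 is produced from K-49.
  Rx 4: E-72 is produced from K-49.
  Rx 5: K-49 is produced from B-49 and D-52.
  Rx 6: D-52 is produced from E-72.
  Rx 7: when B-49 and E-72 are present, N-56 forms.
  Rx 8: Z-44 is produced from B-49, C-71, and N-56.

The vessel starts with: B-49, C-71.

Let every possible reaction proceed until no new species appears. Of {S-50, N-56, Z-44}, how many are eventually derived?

3

C-71 and B-49 present → N-56 forms (Rx 1).
B-49, C-71, and N-56 present → Z-44 forms (Rx 8).
N-56 and Z-44 present → S-50 forms (Rx 2).
S-50: reached.
N-56: reached.
Z-44: reached.
All 3 are reached.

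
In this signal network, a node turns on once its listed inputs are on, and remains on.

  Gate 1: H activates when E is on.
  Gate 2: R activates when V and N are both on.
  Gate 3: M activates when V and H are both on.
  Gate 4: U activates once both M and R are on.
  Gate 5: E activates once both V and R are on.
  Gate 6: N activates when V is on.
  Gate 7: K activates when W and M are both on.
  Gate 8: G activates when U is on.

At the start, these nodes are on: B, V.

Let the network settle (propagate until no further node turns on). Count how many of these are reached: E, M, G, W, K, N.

4

V is on, so N activates (Gate 6).
Gate 2: V and N on → R on.
V and R are on, so E activates (Gate 5).
Gate 1: E on → H on.
V and H are on, so M activates (Gate 3).
Gate 4: M and R on → U on.
U is on, so G activates (Gate 8).
E: reached.
M: reached.
G: reached.
No rule produces W, and it is not given.
K would need W and M (Gate 7), but W never turns on.
N: reached.
Reached: E, M, G, and N — 4 of the 6.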